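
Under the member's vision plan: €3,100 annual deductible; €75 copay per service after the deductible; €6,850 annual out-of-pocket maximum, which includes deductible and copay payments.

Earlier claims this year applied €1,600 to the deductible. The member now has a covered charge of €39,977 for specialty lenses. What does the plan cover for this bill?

€38,402

Deductible still to meet: €3,100 − €1,600 = €1,500.
After the €1,500 deductible portion, €39,977 − €1,500 = €38,477 is subject to the copay.
Copay on this service: €75.
That puts the member's cost at €1,500 + €75 = €1,575 before any cap.
Total out-of-pocket so far would be €1,600 + €1,575 = €3,175, below the €6,850 cap — no reduction.
The plan picks up €39,977 − €1,575 = €38,402.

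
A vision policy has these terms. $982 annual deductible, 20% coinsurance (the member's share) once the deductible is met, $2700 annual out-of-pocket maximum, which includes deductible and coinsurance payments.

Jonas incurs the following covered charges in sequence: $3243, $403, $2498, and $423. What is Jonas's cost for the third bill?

#1 ($3243): $982 to deductible, leaving $2261; 20% of $2261 = $452.20. Member owes $1434.20 (running OOP $1434.20).
#2 ($403): 20% coinsurance on $403 = $80.60. Member pays $80.60; OOP now $1514.80.
#3 ($2498): 20% coinsurance on $2498 = $499.60. Cost to member: $499.60. OOP to date $2014.40.

$499.60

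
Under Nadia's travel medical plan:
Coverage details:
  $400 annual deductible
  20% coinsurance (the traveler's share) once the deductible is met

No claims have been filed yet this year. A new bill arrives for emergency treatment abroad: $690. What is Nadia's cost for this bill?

$458

The full $400 deductible is still open; $400 of this bill applies to it.
That leaves $690 − $400 = $290 for coinsurance.
Traveler's 20% share of $290 is $58.
Traveler responsibility: $400 + $58 = $458.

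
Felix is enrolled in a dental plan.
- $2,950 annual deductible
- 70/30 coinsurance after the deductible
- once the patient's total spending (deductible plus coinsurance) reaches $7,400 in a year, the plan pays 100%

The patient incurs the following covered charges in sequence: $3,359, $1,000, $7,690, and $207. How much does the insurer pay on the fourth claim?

Bill 1, $3,359: $2,950 finishes the deductible; $409 goes to coinsurance; 30% of $409 = $122.70. Cost to patient: $3,072.70. OOP to date $3,072.70. Insurer: $3,359 − $3,072.70 = $286.30.
Bill 2, $1,000: 30% coinsurance on $1,000 = $300. Patient pays $300; OOP now $3,372.70. Insurer: $1,000 − $300 = $700.
Bill 3, $7,690: deductible met; 30% of $7,690 = $2,307. Patient owes $2,307 (running OOP $5,679.70). Plan pays $7,690 − $2,307 = $5,383.
Bill 4, $207: 30% coinsurance on $207 = $62.10. Patient pays $62.10; OOP now $5,741.80. Plan pays $207 − $62.10 = $144.90.

$144.90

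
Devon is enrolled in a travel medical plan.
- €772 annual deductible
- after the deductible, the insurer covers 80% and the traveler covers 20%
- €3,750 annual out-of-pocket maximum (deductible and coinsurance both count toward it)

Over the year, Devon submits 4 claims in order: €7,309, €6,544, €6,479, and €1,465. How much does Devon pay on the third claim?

Claim 1 (€7,309): deductible takes €772, €6,537 remains; traveler's 20% is €1,307.40. Traveler pays €2,079.40; OOP now €2,079.40.
Claim 2 (€6,544): deductible met; 20% of €6,544 = €1,308.80. Traveler owes €1,308.80 (running OOP €3,388.20).
Claim 3 (€6,479): deductible already satisfied, so traveler's share is 20% × €6,479 = €1,295.80. Adding that to €3,388.20 gives €4,684, past the €3,750 cap; traveler pays only €3,750 − €3,388.20 = €361.80.

€361.80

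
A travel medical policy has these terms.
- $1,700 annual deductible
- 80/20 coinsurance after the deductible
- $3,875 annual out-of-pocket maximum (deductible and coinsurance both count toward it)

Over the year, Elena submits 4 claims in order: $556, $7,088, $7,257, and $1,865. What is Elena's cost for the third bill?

$986.20

#1 ($556): entire amount goes to the deductible. Cost to traveler: $556. OOP to date $556.
#2 ($7,088): $1,144 to deductible, leaving $5,944; 20% of $5,944 = $1,188.80. Traveler owes $2,332.80 (running OOP $2,888.80).
#3 ($7,257): deductible already satisfied, so traveler's share is 20% × $7,257 = $1,451.40. That would push OOP to $4,340.20, over the $3,875 cap, so traveler pays $3,875 − $2,888.80 = $986.20.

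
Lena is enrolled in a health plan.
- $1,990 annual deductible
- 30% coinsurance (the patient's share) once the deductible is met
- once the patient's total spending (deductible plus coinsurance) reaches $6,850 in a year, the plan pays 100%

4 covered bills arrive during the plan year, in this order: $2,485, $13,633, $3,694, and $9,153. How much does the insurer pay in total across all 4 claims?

#1 ($2,485): $1,990 finishes the deductible; $495 goes to coinsurance; patient's 30% is $148.50. Cost to patient: $2,138.50. OOP to date $2,138.50. Plan pays $2,485 − $2,138.50 = $346.50.
#2 ($13,633): 30% coinsurance on $13,633 = $4,089.90. Patient owes $4,089.90 (running OOP $6,228.40). Insurer: $13,633 − $4,089.90 = $9,543.10.
#3 ($3,694): deductible met; 30% of $3,694 = $1,108.20. Adding that to $6,228.40 gives $7,336.60, past the $6,850 cap; patient pays only $6,850 − $6,228.40 = $621.60. Insurer: $3,694 − $621.60 = $3,072.40.
#4 ($9,153): deductible met; 30% of $9,153 = $2,745.90. That would push OOP to $9,595.90, over the $6,850 cap, so patient pays $6,850 − $6,850 = $0. Plan pays $9,153 − $0 = $9,153.
Insurer total: $346.50 + $9,543.10 + $3,072.40 + $9,153 = $22,115.

$22,115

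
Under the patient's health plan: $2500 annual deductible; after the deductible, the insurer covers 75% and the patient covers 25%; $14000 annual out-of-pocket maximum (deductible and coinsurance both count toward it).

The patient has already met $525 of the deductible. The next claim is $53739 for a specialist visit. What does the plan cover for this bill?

Deductible still to meet: $2500 − $525 = $1975.
That leaves $53739 − $1975 = $51764 for coinsurance.
Coinsurance: $51764 × 25% = $12941.
So the patient owes $1975 + $12941 = $14916 before any cap.
That would bring total out-of-pocket to $15441, past the $14000 cap. The patient is capped at $14000 − $525 = $13475 on this claim.
Insurer pays the balance: $53739 − $13475 = $40264.

$40264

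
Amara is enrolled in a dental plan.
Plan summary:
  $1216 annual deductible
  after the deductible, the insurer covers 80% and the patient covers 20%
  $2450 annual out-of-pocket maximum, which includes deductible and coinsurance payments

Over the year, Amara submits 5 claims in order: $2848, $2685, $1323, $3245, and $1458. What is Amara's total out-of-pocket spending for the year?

$2450

Claim 1 — $2848: deductible takes $1216, $1632 remains; coinsurance $1632 × 20% = $326.40. Patient pays $1542.40; OOP now $1542.40.
Claim 2 — $2685: deductible met; 20% of $2685 = $537. Patient pays $537; OOP now $2079.40.
Claim 3 — $1323: deductible met; 20% of $1323 = $264.60. Patient pays $264.60; OOP now $2344.
Claim 4 — $3245: 20% coinsurance on $3245 = $649. OOP would hit $2993 > $2450, so the cap limits the patient to $2450 − $2344 = $106.
Claim 5 — $1458: deductible already satisfied, so patient's share is 20% × $1458 = $291.60. Adding that to $2450 gives $2741.60, past the $2450 cap; patient pays only $2450 − $2450 = $0.
Summing the patient's payments: $1542.40 + $537 + $264.60 + $106 + $0 = $2450.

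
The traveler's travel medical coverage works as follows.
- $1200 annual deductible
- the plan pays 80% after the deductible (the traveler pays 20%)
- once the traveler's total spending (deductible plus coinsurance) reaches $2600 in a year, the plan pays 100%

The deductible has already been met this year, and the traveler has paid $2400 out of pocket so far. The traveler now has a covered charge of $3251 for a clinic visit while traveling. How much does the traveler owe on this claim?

$200

With the deductible met, the entire $3251 is subject to coinsurance.
Traveler's 20% share of $3251 is $650.20.
Adding $650.20 to the $2400 already spent would give $3050.20, which exceeds the $2600 cap; the traveler pays just $2600 − $2400 = $200.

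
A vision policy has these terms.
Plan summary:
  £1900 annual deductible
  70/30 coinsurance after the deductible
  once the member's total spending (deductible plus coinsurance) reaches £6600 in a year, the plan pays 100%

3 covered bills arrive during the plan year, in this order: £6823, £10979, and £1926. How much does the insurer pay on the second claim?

Bill 1, £6823: £1900 finishes the deductible; £4923 goes to coinsurance; member's 30% is £1476.90. Cost to member: £3376.90. OOP to date £3376.90. Plan pays £6823 − £3376.90 = £3446.10.
Bill 2, £10979: 30% coinsurance on £10979 = £3293.70. Adding that to £3376.90 gives £6670.60, past the £6600 cap; member pays only £6600 − £3376.90 = £3223.10. Insurer: £10979 − £3223.10 = £7755.90.

£7755.90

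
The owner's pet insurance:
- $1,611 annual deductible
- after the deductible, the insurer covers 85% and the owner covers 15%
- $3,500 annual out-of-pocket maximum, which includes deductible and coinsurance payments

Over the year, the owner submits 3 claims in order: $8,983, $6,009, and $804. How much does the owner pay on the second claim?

$783.20

Claim 1 — $8,983: $1,611 to deductible, leaving $7,372; 15% of $7,372 = $1,105.80. Owner owes $2,716.80 (running OOP $2,716.80).
Claim 2 — $6,009: deductible already satisfied, so owner's share is 15% × $6,009 = $901.35. OOP would hit $3,618.15 > $3,500, so the cap limits the owner to $3,500 − $2,716.80 = $783.20.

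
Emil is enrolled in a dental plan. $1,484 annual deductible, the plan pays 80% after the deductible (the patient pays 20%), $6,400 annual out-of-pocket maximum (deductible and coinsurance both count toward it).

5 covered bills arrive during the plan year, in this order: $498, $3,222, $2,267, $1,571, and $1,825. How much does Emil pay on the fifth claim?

$365

#1 ($498): all of it applies to the deductible. Cost to patient: $498. OOP to date $498.
#2 ($3,222): deductible takes $986, $2,236 remains; 20% of $2,236 = $447.20. Patient pays $1,433.20; OOP now $1,931.20.
#3 ($2,267): 20% coinsurance on $2,267 = $453.40. Cost to patient: $453.40. OOP to date $2,384.60.
#4 ($1,571): 20% coinsurance on $1,571 = $314.20. Patient pays $314.20; OOP now $2,698.80.
#5 ($1,825): deductible already satisfied, so patient's share is 20% × $1,825 = $365. Cost to patient: $365. OOP to date $3,063.80.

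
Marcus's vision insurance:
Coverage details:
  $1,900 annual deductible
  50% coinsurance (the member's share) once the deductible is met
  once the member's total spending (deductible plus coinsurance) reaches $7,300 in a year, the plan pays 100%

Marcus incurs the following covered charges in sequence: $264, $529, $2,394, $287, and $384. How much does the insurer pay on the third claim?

$643.50

#1 ($264): fully absorbed by the deductible. Cost to member: $264. OOP to date $264. Insurer: $264 − $264 = $0.
#2 ($529): all of it applies to the deductible. Cost to member: $529. OOP to date $793. Plan pays $529 − $529 = $0.
#3 ($2,394): $1,107 finishes the deductible; $1,287 goes to coinsurance; member's 50% is $643.50. Member pays $1,750.50; OOP now $2,543.50. Insurer: $2,394 − $1,750.50 = $643.50.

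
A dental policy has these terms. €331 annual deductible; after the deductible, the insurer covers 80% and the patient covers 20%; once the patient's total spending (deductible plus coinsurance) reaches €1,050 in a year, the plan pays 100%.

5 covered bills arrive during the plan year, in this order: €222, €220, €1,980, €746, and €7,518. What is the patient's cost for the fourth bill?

Bill 1, €222: entire amount goes to the deductible. Patient owes €222 (running OOP €222).
Bill 2, €220: €109 finishes the deductible; €111 goes to coinsurance; coinsurance €111 × 20% = €22.20. Patient owes €131.20 (running OOP €353.20).
Bill 3, €1,980: deductible already satisfied, so patient's share is 20% × €1,980 = €396. Cost to patient: €396. OOP to date €749.20.
Bill 4, €746: 20% coinsurance on €746 = €149.20. Cost to patient: €149.20. OOP to date €898.40.

€149.20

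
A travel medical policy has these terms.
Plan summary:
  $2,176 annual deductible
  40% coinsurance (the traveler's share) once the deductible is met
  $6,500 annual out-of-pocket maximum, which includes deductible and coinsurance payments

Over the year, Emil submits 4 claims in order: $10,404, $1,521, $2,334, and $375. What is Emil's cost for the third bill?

Claim 1 — $10,404: $2,176 finishes the deductible; $8,228 goes to coinsurance; traveler's 40% is $3,291.20. Traveler pays $5,467.20; OOP now $5,467.20.
Claim 2 — $1,521: 40% coinsurance on $1,521 = $608.40. Traveler pays $608.40; OOP now $6,075.60.
Claim 3 — $2,334: deductible met; 40% of $2,334 = $933.60. OOP would hit $7,009.20 > $6,500, so the cap limits the traveler to $6,500 − $6,075.60 = $424.40.

$424.40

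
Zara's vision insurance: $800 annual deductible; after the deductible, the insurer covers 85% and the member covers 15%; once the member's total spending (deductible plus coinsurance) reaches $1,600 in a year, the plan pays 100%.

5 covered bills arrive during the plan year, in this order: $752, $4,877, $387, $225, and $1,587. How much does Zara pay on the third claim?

Claim 1 — $752: entire amount goes to the deductible. Member pays $752; OOP now $752.
Claim 2 — $4,877: deductible takes $48, $4,829 remains; member's 15% is $724.35. Cost to member: $772.35. OOP to date $1,524.35.
Claim 3 — $387: deductible met; 15% of $387 = $58.05. Cost to member: $58.05. OOP to date $1,582.40.

$58.05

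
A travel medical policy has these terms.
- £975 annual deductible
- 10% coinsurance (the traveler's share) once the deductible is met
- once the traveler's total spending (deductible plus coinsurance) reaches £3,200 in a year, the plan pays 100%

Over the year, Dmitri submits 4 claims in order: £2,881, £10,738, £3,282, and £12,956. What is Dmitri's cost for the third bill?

Bill 1, £2,881: deductible takes £975, £1,906 remains; coinsurance £1,906 × 10% = £190.60. Traveler owes £1,165.60 (running OOP £1,165.60).
Bill 2, £10,738: deductible already satisfied, so traveler's share is 10% × £10,738 = £1,073.80. Traveler owes £1,073.80 (running OOP £2,239.40).
Bill 3, £3,282: deductible already satisfied, so traveler's share is 10% × £3,282 = £328.20. Traveler owes £328.20 (running OOP £2,567.60).

£328.20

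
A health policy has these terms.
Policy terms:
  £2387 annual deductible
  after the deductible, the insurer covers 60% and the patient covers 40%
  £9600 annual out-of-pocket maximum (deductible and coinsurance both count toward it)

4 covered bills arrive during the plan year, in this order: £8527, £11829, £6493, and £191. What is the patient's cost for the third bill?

£25.40

#1 (£8527): deductible takes £2387, £6140 remains; 40% of £6140 = £2456. Cost to patient: £4843. OOP to date £4843.
#2 (£11829): deductible already satisfied, so patient's share is 40% × £11829 = £4731.60. Patient owes £4731.60 (running OOP £9574.60).
#3 (£6493): deductible already satisfied, so patient's share is 40% × £6493 = £2597.20. Adding that to £9574.60 gives £12171.80, past the £9600 cap; patient pays only £9600 − £9574.60 = £25.40.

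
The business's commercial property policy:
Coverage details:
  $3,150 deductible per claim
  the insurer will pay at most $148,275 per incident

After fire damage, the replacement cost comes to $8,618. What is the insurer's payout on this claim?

$5,468

Subtract the deductible: $8,618 − $3,150 = $5,468.
That's under the $148,275 cap, so the insurer reimburses the full $5,468.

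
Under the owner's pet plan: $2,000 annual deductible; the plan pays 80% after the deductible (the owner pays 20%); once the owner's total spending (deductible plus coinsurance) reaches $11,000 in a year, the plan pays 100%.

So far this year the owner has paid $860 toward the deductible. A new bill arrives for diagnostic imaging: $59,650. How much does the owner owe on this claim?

$10,140

$860 of the $2,000 deductible is already met, leaving $1,140.
That leaves $59,650 − $1,140 = $58,510 for coinsurance.
Owner's 20% share of $58,510 is $11,702.
That puts the owner's cost at $1,140 + $11,702 = $12,842 before any cap.
Adding $12,842 to the $860 already spent would give $13,702, which exceeds the $11,000 cap; the owner pays just $11,000 − $860 = $10,140.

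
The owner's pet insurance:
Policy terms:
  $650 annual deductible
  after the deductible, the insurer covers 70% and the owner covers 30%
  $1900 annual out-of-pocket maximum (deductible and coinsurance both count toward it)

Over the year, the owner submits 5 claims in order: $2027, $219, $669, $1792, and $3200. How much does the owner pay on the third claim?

$200.70

Claim 1 — $2027: deductible takes $650, $1377 remains; coinsurance $1377 × 30% = $413.10. Owner pays $1063.10; OOP now $1063.10.
Claim 2 — $219: 30% coinsurance on $219 = $65.70. Owner owes $65.70 (running OOP $1128.80).
Claim 3 — $669: 30% coinsurance on $669 = $200.70. Cost to owner: $200.70. OOP to date $1329.50.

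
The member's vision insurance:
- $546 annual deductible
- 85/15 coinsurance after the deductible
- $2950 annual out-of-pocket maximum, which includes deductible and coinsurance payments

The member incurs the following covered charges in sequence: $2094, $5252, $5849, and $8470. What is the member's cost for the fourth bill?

$506.65

Claim 1 — $2094: $546 to deductible, leaving $1548; coinsurance $1548 × 15% = $232.20. Member owes $778.20 (running OOP $778.20).
Claim 2 — $5252: deductible already satisfied, so member's share is 15% × $5252 = $787.80. Member pays $787.80; OOP now $1566.
Claim 3 — $5849: 15% coinsurance on $5849 = $877.35. Cost to member: $877.35. OOP to date $2443.35.
Claim 4 — $8470: 15% coinsurance on $8470 = $1270.50. Adding that to $2443.35 gives $3713.85, past the $2950 cap; member pays only $2950 − $2443.35 = $506.65.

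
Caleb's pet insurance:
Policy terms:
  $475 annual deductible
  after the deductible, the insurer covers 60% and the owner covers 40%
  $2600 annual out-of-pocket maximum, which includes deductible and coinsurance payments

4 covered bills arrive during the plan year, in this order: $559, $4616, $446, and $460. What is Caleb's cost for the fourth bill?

Claim 1 — $559: $475 finishes the deductible; $84 goes to coinsurance; coinsurance $84 × 40% = $33.60. Owner owes $508.60 (running OOP $508.60).
Claim 2 — $4616: deductible already satisfied, so owner's share is 40% × $4616 = $1846.40. Owner pays $1846.40; OOP now $2355.
Claim 3 — $446: deductible already satisfied, so owner's share is 40% × $446 = $178.40. Owner owes $178.40 (running OOP $2533.40).
Claim 4 — $460: deductible already satisfied, so owner's share is 40% × $460 = $184. Adding that to $2533.40 gives $2717.40, past the $2600 cap; owner pays only $2600 − $2533.40 = $66.60.

$66.60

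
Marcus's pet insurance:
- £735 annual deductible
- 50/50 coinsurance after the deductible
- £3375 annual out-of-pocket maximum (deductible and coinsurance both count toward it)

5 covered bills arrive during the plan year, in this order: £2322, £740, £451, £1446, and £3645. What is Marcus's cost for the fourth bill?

£723

Claim 1 (£2322): £735 to deductible, leaving £1587; owner's 50% is £793.50. Owner owes £1528.50 (running OOP £1528.50).
Claim 2 (£740): deductible already satisfied, so owner's share is 50% × £740 = £370. Cost to owner: £370. OOP to date £1898.50.
Claim 3 (£451): 50% coinsurance on £451 = £225.50. Owner owes £225.50 (running OOP £2124).
Claim 4 (£1446): deductible met; 50% of £1446 = £723. Owner pays £723; OOP now £2847.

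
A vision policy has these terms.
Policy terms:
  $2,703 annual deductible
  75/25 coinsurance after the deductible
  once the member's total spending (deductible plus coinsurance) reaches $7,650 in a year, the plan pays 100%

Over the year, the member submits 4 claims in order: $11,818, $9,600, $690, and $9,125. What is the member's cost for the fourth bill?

$95.75

#1 ($11,818): $2,703 finishes the deductible; $9,115 goes to coinsurance; 25% of $9,115 = $2,278.75. Member pays $4,981.75; OOP now $4,981.75.
#2 ($9,600): deductible met; 25% of $9,600 = $2,400. Cost to member: $2,400. OOP to date $7,381.75.
#3 ($690): deductible already satisfied, so member's share is 25% × $690 = $172.50. Cost to member: $172.50. OOP to date $7,554.25.
#4 ($9,125): deductible already satisfied, so member's share is 25% × $9,125 = $2,281.25. Adding that to $7,554.25 gives $9,835.50, past the $7,650 cap; member pays only $7,650 − $7,554.25 = $95.75.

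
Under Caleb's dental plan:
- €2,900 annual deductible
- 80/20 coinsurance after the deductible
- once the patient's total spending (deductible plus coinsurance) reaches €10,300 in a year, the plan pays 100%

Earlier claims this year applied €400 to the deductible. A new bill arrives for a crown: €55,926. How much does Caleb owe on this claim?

Deductible still to meet: €2,900 − €400 = €2,500.
After the €2,500 deductible portion, €55,926 − €2,500 = €53,426 is subject to coinsurance.
Coinsurance: €53,426 × 20% = €10,685.20.
That puts the patient's cost at €2,500 + €10,685.20 = €13,185.20 before any cap.
That would bring total out-of-pocket to €13,585.20, past the €10,300 cap. The patient is capped at €10,300 − €400 = €9,900 on this claim.

€9,900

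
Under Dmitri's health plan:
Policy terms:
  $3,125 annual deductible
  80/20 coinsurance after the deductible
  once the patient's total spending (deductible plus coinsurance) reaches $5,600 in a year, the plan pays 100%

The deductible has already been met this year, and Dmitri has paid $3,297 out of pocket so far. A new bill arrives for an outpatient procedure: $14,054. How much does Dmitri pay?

$2,303

With the deductible met, the entire $14,054 is subject to coinsurance.
Patient's 20% share of $14,054 is $2,810.80.
Adding $2,810.80 to the $3,297 already spent would give $6,107.80, which exceeds the $5,600 cap; the patient pays just $5,600 − $3,297 = $2,303.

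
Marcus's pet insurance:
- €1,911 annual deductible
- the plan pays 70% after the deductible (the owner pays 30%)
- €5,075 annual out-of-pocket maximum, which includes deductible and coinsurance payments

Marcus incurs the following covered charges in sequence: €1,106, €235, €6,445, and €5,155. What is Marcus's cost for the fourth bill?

#1 (€1,106): fully absorbed by the deductible. Cost to owner: €1,106. OOP to date €1,106.
#2 (€235): all of it applies to the deductible. Owner pays €235; OOP now €1,341.
#3 (€6,445): €570 to deductible, leaving €5,875; 30% of €5,875 = €1,762.50. Owner owes €2,332.50 (running OOP €3,673.50).
#4 (€5,155): deductible met; 30% of €5,155 = €1,546.50. Adding that to €3,673.50 gives €5,220, past the €5,075 cap; owner pays only €5,075 − €3,673.50 = €1,401.50.

€1,401.50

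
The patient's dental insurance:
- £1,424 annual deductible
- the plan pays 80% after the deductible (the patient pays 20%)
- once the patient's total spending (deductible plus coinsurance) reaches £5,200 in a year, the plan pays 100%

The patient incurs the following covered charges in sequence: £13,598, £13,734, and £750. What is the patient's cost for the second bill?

Bill 1, £13,598: £1,424 finishes the deductible; £12,174 goes to coinsurance; coinsurance £12,174 × 20% = £2,434.80. Patient pays £3,858.80; OOP now £3,858.80.
Bill 2, £13,734: deductible met; 20% of £13,734 = £2,746.80. Adding that to £3,858.80 gives £6,605.60, past the £5,200 cap; patient pays only £5,200 − £3,858.80 = £1,341.20.

£1,341.20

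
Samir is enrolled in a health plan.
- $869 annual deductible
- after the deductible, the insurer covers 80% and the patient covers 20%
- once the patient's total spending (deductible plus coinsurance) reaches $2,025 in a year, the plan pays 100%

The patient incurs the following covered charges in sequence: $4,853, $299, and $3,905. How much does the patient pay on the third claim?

$299.40

#1 ($4,853): $869 to deductible, leaving $3,984; patient's 20% is $796.80. Patient owes $1,665.80 (running OOP $1,665.80).
#2 ($299): deductible already satisfied, so patient's share is 20% × $299 = $59.80. Patient owes $59.80 (running OOP $1,725.60).
#3 ($3,905): 20% coinsurance on $3,905 = $781. OOP would hit $2,506.60 > $2,025, so the cap limits the patient to $2,025 − $1,725.60 = $299.40.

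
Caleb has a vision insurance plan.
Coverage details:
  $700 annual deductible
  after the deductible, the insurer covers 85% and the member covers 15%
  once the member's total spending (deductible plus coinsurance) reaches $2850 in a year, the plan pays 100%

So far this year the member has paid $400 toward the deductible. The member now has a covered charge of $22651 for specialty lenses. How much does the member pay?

$2450

Deductible still to meet: $700 − $400 = $300.
The remaining $22351 (= $22651 − $300) moves to coinsurance.
Coinsurance: $22351 × 15% = $3352.65.
That puts the member's cost at $300 + $3352.65 = $3652.65 before any cap.
That would bring total out-of-pocket to $4052.65, past the $2850 cap. The member is capped at $2850 − $400 = $2450 on this claim.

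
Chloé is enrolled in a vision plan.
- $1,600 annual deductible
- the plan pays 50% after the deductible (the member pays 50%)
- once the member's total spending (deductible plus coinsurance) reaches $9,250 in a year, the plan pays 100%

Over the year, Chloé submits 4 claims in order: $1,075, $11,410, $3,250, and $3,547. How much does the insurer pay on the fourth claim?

$2,964.50

Claim 1 — $1,075: entire amount goes to the deductible. Member owes $1,075 (running OOP $1,075). Plan pays $1,075 − $1,075 = $0.
Claim 2 — $11,410: deductible takes $525, $10,885 remains; coinsurance $10,885 × 50% = $5,442.50. Member pays $5,967.50; OOP now $7,042.50. Insurer: $11,410 − $5,967.50 = $5,442.50.
Claim 3 — $3,250: deductible already satisfied, so member's share is 50% × $3,250 = $1,625. Cost to member: $1,625. OOP to date $8,667.50. Insurer: $3,250 − $1,625 = $1,625.
Claim 4 — $3,547: deductible already satisfied, so member's share is 50% × $3,547 = $1,773.50. That would push OOP to $10,441, over the $9,250 cap, so member pays $9,250 − $8,667.50 = $582.50. Plan pays $3,547 − $582.50 = $2,964.50.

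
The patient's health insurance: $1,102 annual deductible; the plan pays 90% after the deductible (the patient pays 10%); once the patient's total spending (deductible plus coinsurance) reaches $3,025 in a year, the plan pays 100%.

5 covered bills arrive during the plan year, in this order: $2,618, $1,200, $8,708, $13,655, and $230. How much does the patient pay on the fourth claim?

$780.60

Claim 1 — $2,618: $1,102 to deductible, leaving $1,516; 10% of $1,516 = $151.60. Cost to patient: $1,253.60. OOP to date $1,253.60.
Claim 2 — $1,200: deductible already satisfied, so patient's share is 10% × $1,200 = $120. Patient owes $120 (running OOP $1,373.60).
Claim 3 — $8,708: deductible already satisfied, so patient's share is 10% × $8,708 = $870.80. Cost to patient: $870.80. OOP to date $2,244.40.
Claim 4 — $13,655: deductible already satisfied, so patient's share is 10% × $13,655 = $1,365.50. OOP would hit $3,609.90 > $3,025, so the cap limits the patient to $3,025 − $2,244.40 = $780.60.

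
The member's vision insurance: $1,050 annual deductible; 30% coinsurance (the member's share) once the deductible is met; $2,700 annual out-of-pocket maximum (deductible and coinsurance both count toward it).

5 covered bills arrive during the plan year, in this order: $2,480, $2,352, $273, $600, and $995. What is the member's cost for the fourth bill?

Bill 1, $2,480: $1,050 to deductible, leaving $1,430; member's 30% is $429. Member owes $1,479 (running OOP $1,479).
Bill 2, $2,352: 30% coinsurance on $2,352 = $705.60. Member pays $705.60; OOP now $2,184.60.
Bill 3, $273: deductible met; 30% of $273 = $81.90. Member pays $81.90; OOP now $2,266.50.
Bill 4, $600: 30% coinsurance on $600 = $180. Cost to member: $180. OOP to date $2,446.50.

$180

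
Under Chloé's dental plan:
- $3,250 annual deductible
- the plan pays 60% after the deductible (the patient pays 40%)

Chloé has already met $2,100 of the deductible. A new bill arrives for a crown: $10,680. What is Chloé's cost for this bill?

Deductible still to meet: $3,250 − $2,100 = $1,150.
After the $1,150 deductible portion, $10,680 − $1,150 = $9,530 is subject to coinsurance.
Coinsurance: $9,530 × 40% = $3,812.
That puts the patient's cost at $1,150 + $3,812 = $4,962.

$4,962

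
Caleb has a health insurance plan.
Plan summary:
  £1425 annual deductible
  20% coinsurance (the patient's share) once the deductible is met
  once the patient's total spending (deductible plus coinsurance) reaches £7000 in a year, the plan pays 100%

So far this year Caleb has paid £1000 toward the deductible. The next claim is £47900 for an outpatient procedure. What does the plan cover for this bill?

£41900

Remaining deductible: £1425 − £1000 = £425.
That leaves £47900 − £425 = £47475 for coinsurance.
Patient's 20% share of £47475 is £9495.
Patient responsibility before any cap: £425 + £9495 = £9920.
Adding £9920 to the £1000 already spent would give £10920, which exceeds the £7000 cap; the patient pays just £7000 − £1000 = £6000.
Insurer pays the balance: £47900 − £6000 = £41900.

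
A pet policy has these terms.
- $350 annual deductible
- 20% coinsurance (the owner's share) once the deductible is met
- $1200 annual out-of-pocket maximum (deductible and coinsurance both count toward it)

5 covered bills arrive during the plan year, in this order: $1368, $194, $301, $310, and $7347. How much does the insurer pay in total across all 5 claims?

Claim 1 — $1368: $350 finishes the deductible; $1018 goes to coinsurance; owner's 20% is $203.60. Owner owes $553.60 (running OOP $553.60). Insurer: $1368 − $553.60 = $814.40.
Claim 2 — $194: deductible already satisfied, so owner's share is 20% × $194 = $38.80. Cost to owner: $38.80. OOP to date $592.40. Insurer: $194 − $38.80 = $155.20.
Claim 3 — $301: deductible met; 20% of $301 = $60.20. Cost to owner: $60.20. OOP to date $652.60. Plan pays $301 − $60.20 = $240.80.
Claim 4 — $310: deductible already satisfied, so owner's share is 20% × $310 = $62. Owner owes $62 (running OOP $714.60). Plan pays $310 − $62 = $248.
Claim 5 — $7347: deductible met; 20% of $7347 = $1469.40. OOP would hit $2184 > $1200, so the cap limits the owner to $1200 − $714.60 = $485.40. Plan pays $7347 − $485.40 = $6861.60.
Insurer total: $814.40 + $155.20 + $240.80 + $248 + $6861.60 = $8320.

$8320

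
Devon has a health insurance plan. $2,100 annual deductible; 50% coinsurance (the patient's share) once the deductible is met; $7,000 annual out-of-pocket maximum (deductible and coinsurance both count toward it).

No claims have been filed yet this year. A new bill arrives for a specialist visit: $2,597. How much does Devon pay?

The full $2,100 deductible is still open; $2,100 of this bill applies to it.
The remaining $497 (= $2,597 − $2,100) moves to coinsurance.
Coinsurance: $497 × 50% = $248.50.
Patient responsibility before any cap: $2,100 + $248.50 = $2,348.50.
Total out-of-pocket so far would be $0 + $2,348.50 = $2,348.50, below the $7,000 cap — no reduction.

$2,348.50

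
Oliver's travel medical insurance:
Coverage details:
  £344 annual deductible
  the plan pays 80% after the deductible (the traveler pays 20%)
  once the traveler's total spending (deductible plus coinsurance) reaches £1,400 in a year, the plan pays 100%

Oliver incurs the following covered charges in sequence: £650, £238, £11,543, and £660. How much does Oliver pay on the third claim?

£947.20

Bill 1, £650: deductible takes £344, £306 remains; coinsurance £306 × 20% = £61.20. Traveler owes £405.20 (running OOP £405.20).
Bill 2, £238: 20% coinsurance on £238 = £47.60. Traveler pays £47.60; OOP now £452.80.
Bill 3, £11,543: 20% coinsurance on £11,543 = £2,308.60. That would push OOP to £2,761.40, over the £1,400 cap, so traveler pays £1,400 − £452.80 = £947.20.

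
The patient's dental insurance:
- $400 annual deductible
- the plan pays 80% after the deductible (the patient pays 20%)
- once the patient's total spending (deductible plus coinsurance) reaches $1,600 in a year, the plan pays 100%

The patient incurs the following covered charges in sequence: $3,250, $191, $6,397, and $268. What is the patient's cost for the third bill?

$591.80

Claim 1 — $3,250: $400 finishes the deductible; $2,850 goes to coinsurance; 20% of $2,850 = $570. Patient owes $970 (running OOP $970).
Claim 2 — $191: 20% coinsurance on $191 = $38.20. Patient owes $38.20 (running OOP $1,008.20).
Claim 3 — $6,397: deductible met; 20% of $6,397 = $1,279.40. OOP would hit $2,287.60 > $1,600, so the cap limits the patient to $1,600 − $1,008.20 = $591.80.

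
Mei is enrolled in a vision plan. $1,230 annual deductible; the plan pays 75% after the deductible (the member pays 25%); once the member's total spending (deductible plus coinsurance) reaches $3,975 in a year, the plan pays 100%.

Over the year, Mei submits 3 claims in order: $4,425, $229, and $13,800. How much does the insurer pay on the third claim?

$11,911

Bill 1, $4,425: deductible takes $1,230, $3,195 remains; 25% of $3,195 = $798.75. Cost to member: $2,028.75. OOP to date $2,028.75. Plan pays $4,425 − $2,028.75 = $2,396.25.
Bill 2, $229: 25% coinsurance on $229 = $57.25. Cost to member: $57.25. OOP to date $2,086. Plan pays $229 − $57.25 = $171.75.
Bill 3, $13,800: deductible met; 25% of $13,800 = $3,450. OOP would hit $5,536 > $3,975, so the cap limits the member to $3,975 − $2,086 = $1,889. Insurer: $13,800 − $1,889 = $11,911.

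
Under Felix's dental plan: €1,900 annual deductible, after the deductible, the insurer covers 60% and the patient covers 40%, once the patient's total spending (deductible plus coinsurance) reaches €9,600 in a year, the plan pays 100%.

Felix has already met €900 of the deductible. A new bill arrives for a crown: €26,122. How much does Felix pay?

€8,700

Deductible still to meet: €1,900 − €900 = €1,000.
After the €1,000 deductible portion, €26,122 − €1,000 = €25,122 is subject to coinsurance.
Patient's 40% share of €25,122 is €10,048.80.
Patient responsibility before any cap: €1,000 + €10,048.80 = €11,048.80.
Adding €11,048.80 to the €900 already spent would give €11,948.80, which exceeds the €9,600 cap; the patient pays just €9,600 − €900 = €8,700.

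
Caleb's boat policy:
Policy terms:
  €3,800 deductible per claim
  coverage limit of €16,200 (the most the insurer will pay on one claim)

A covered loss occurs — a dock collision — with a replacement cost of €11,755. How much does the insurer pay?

€7,955

Less the €3,800 deductible: €11,755 − €3,800 = €7,955.
€7,955 ≤ €16,200, so the limit doesn't bind; insurer pays €7,955.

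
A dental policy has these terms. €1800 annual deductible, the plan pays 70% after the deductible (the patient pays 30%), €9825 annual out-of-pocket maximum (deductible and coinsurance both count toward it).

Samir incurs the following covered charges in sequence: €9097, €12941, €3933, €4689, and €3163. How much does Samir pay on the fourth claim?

Bill 1, €9097: €1800 to deductible, leaving €7297; coinsurance €7297 × 30% = €2189.10. Cost to patient: €3989.10. OOP to date €3989.10.
Bill 2, €12941: deductible met; 30% of €12941 = €3882.30. Patient owes €3882.30 (running OOP €7871.40).
Bill 3, €3933: deductible met; 30% of €3933 = €1179.90. Patient owes €1179.90 (running OOP €9051.30).
Bill 4, €4689: deductible already satisfied, so patient's share is 30% × €4689 = €1406.70. OOP would hit €10458 > €9825, so the cap limits the patient to €9825 − €9051.30 = €773.70.

€773.70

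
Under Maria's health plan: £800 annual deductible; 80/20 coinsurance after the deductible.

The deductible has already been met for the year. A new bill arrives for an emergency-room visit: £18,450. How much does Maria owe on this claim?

The deductible is already satisfied, so the full bill goes to coinsurance.
Coinsurance: £18,450 × 20% = £3,690.

£3,690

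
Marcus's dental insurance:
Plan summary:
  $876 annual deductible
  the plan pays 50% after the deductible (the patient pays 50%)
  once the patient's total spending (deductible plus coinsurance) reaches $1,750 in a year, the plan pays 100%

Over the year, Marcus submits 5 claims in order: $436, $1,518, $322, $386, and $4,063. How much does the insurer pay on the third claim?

$161

Bill 1, $436: all of it applies to the deductible. Cost to patient: $436. OOP to date $436. Insurer: $436 − $436 = $0.
Bill 2, $1,518: $440 finishes the deductible; $1,078 goes to coinsurance; coinsurance $1,078 × 50% = $539. Cost to patient: $979. OOP to date $1,415. Insurer: $1,518 − $979 = $539.
Bill 3, $322: deductible met; 50% of $322 = $161. Patient owes $161 (running OOP $1,576). Insurer: $322 − $161 = $161.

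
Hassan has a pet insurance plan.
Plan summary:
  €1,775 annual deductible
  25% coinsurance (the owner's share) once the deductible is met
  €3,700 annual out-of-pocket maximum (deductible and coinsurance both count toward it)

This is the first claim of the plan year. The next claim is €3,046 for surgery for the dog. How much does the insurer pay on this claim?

Nothing has been paid toward the €1,775 deductible, so the first €1,775 of this charge is applied there.
After the €1,775 deductible portion, €3,046 − €1,775 = €1,271 is subject to coinsurance.
25% of €1,271 = €317.75 falls to the owner.
So the owner owes €1,775 + €317.75 = €2,092.75 before any cap.
Year-to-date out-of-pocket becomes €0 + €2,092.75 = €2,092.75, still under the €3,700 maximum, so no cap applies.
Insurer pays the balance: €3,046 − €2,092.75 = €953.25.

€953.25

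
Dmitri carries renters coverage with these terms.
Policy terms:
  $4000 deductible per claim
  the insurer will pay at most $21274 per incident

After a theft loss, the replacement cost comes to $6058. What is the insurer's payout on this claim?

$2058

After the deductible, $6058 − $4000 = $2058 remains.
That's under the $21274 cap, so the insurer reimburses the full $2058.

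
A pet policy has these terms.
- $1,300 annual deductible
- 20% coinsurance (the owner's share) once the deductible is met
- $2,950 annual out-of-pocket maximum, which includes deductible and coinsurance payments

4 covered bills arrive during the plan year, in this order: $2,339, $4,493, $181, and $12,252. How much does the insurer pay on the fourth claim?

Claim 1 ($2,339): $1,300 finishes the deductible; $1,039 goes to coinsurance; owner's 20% is $207.80. Owner pays $1,507.80; OOP now $1,507.80. Plan pays $2,339 − $1,507.80 = $831.20.
Claim 2 ($4,493): deductible already satisfied, so owner's share is 20% × $4,493 = $898.60. Owner owes $898.60 (running OOP $2,406.40). Insurer: $4,493 − $898.60 = $3,594.40.
Claim 3 ($181): deductible already satisfied, so owner's share is 20% × $181 = $36.20. Owner owes $36.20 (running OOP $2,442.60). Plan pays $181 − $36.20 = $144.80.
Claim 4 ($12,252): deductible met; 20% of $12,252 = $2,450.40. OOP would hit $4,893 > $2,950, so the cap limits the owner to $2,950 − $2,442.60 = $507.40. Insurer: $12,252 − $507.40 = $11,744.60.

$11,744.60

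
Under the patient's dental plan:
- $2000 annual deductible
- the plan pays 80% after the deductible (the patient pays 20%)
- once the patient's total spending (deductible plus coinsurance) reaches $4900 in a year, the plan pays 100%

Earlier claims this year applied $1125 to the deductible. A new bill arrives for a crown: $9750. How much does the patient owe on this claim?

$2650

Deductible still to meet: $2000 − $1125 = $875.
After the $875 deductible portion, $9750 − $875 = $8875 is subject to coinsurance.
Patient's 20% share of $8875 is $1775.
Patient responsibility before any cap: $875 + $1775 = $2650.
Cumulative spending $1125 + $2650 = $3775 stays under the $4900 maximum.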